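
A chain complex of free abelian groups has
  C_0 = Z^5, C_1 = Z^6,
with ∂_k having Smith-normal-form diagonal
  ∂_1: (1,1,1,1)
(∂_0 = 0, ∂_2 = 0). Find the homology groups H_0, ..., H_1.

H_0: b_0 = 5 − 0 − 4 = 1; torsion from ∂_1 factors > 1: none. So H_0 ≅ Z.
H_1: b_1 = 6 − 4 − 0 = 2; torsion from ∂_2 factors > 1: none. So H_1 ≅ Z^2.

H_0 ≅ Z,  H_1 ≅ Z^2.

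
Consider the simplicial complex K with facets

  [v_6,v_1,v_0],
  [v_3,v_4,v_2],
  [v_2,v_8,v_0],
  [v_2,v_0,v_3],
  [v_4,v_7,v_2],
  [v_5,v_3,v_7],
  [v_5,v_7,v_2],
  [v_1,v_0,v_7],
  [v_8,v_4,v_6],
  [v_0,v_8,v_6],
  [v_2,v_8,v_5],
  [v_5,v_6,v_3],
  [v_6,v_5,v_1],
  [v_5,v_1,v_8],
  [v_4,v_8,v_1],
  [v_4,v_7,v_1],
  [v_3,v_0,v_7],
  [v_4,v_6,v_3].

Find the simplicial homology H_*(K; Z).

H_0 ≅ Z,  H_1 ≅ Z ⊕ Z/2,  H_2 = 0.

Take the total order v_0 < v_1 < v_2 < v_3 < v_4 < v_5 < v_6 < v_7 < v_8 on the vertex set. Then K (dimension 2) consists of the simplices:

  0-simplices (9): [v_0], [v_1], [v_2], [v_3], [v_4], [v_5], [v_6], [v_7], [v_8]
  1-simplices (27): (27 of them)
  2-simplices (18): (18 of them)

Hence C_0 ≅ Z^9, C_1 ≅ Z^27, C_2 ≅ Z^18.

Boundary ∂_1: C_1 → C_0 maps an edge to its endpoints' difference, ∂[p,q] = q − p. For instance
  ∂[v_0,v_3] = [v_3] − [v_0].
The 9×27 boundary matrix has rank 8 and Smith normal form diag(1,1,1,1,1,1,1,1).

Boundary ∂_2: C_2 → C_1 acts by ∂[p,q,r] = [q,r] − [p,r] + [p,q]. For instance
  ∂[v_0,v_1,v_7] = [v_1,v_7] − [v_0,v_7] + [v_0,v_1],
  ∂[v_2,v_5,v_8] = [v_5,v_8] − [v_2,v_8] + [v_2,v_5].
The resulting 27×18 matrix has rank 18, and its Smith normal form has invariant factors (1,1,1,1,1,1,1,1,1,1,1,1,1,1,1,1,1,2).

Computing H_k = (kernel of ∂_k) / (image of ∂_{k+1}):

  H_0: rank C_0 − rank ∂_1 = 9 − 8 = 1, and the invariant factors of ∂_1 are all 1, so H_0 = Z.
  H_1: rank ker ∂_1 − rank ∂_2 = (27 − 8) − 18 = 1, and ∂_2 has invariant factor 2 > 1, so H_1 = Z ⊕ Z/2.
  H_2: rank ker ∂_2 − rank ∂_3 = (18 − 18) − 0 = 0, and there is no ∂_3, so H_2 = 0.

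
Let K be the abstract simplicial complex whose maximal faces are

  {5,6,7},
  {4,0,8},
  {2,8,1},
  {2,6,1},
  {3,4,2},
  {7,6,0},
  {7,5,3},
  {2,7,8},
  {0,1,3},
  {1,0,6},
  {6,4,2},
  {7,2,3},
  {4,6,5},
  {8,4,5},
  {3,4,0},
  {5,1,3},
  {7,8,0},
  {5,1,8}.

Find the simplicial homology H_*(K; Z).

We work with the vertex ordering 0 < 1 < 2 < 3 < 4 < 5 < 6 < 7 < 8. The simplices of K, each written with vertices in increasing order, are:

  0-simplices (9): [0], [1], [2], [3], [4], [5], [6], [7], [8]
  1-simplices (27): (27 of them)
  2-simplices (18): [0,1,3], [0,1,6], [0,3,4], [0,4,8], [0,6,7], [0,7,8], [1,2,6], [1,2,8], [1,3,5], [1,5,8], [2,3,4], [2,3,7], [2,4,6], [2,7,8], [3,5,7], [4,5,6], [4,5,8], [5,6,7]

Hence C_0 ≅ Z^9, C_1 ≅ Z^27, C_2 ≅ Z^18.

The boundary map ∂_1: C_1 → C_0 maps an edge to its endpoints' difference, ∂[p,q] = q − p.
The 9×27 boundary matrix has rank 8 and Smith normal form diag(1,1,1,1,1,1,1,1).

Boundary ∂_2: C_2 → C_1 maps a triangle to the signed sum of its edges. For instance
  ∂[0,4,8] = [4,8] − [0,8] + [0,4],
  ∂[5,6,7] = [6,7] − [5,7] + [5,6].
The 27×18 boundary matrix has rank 17 and Smith normal form diag(1,1,1,1,1,1,1,1,1,1,1,1,1,1,1,1,1).

Computing H_k = (kernel of ∂_k) / (image of ∂_{k+1}):

  H_0: rank C_0 − rank ∂_1 = 9 − 8 = 1, and the invariant factors of ∂_1 are all 1, so H_0 = Z.
  H_1: rank ker ∂_1 − rank ∂_2 = (27 − 8) − 17 = 2, and the invariant factors of ∂_2 are all 1, so H_1 = Z^2.
  H_2: rank ker ∂_2 − rank ∂_3 = (18 − 17) − 0 = 1, and there is no ∂_3, so H_2 = Z.

H_0 ≅ Z,  H_1 ≅ Z^2,  H_2 ≅ Z.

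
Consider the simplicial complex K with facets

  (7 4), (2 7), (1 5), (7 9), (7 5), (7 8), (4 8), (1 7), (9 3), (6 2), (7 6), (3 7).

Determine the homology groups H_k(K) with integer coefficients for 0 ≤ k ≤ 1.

Order the vertices as 1 < 2 < 3 < 4 < 5 < 6 < 7 < 8 < 9. Listing each simplex with vertices in this order, K has dimension 1 with simplices:

  0-simplices (9): [1], [2], [3], [4], [5], [6], [7], [8], [9]
  1-simplices (12): [1,5], [1,7], [2,6], [2,7], [3,7], [3,9], [4,7], [4,8], [5,7], [6,7], [7,8], [7,9]

so the chain groups are C_0 ≅ Z^9, C_1 ≅ Z^12.

Boundary ∂_1: C_1 → C_0 sends each edge [p,q] (with p < q) to q − p. For instance
  ∂[5,7] = [7] − [5].
As a 9×12 matrix over Z this has rank 8, with invariant factors (1,1,1,1,1,1,1,1).

Reading off H_k = ker ∂_k / im ∂_{k+1}:

  H_0: rank C_0 − rank ∂_1 = 9 − 8 = 1, and the invariant factors of ∂_1 are all 1, so H_0 = Z.
  H_1: rank ker ∂_1 − rank ∂_2 = (12 − 8) − 0 = 4, and there is no ∂_2, so H_1 = Z^4.

As a check, the Euler characteristic is 9 − 12 = -3, which agrees with 1 − 4 = -3.
(K is a triangulation of a wedge of 4 circles.)

H_0 = Z,  H_1 = Z^4.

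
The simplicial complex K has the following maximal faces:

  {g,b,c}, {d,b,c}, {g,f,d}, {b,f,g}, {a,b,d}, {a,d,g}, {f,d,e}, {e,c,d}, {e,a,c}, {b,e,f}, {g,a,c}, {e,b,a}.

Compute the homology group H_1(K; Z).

Take the total order a < b < c < d < e < f < g on the vertex set. Then K (dimension 2) consists of the simplices:

  0-simplices (7): a, b, c, d, e, f, g
  1-simplices (18): ab, ac, ad, ae, ag, bc, bd, be, bf, bg, cd, ce, cg, de, df, dg, ef, fg
  2-simplices (12): abd, abe, ace, acg, adg, bcd, bcg, bef, bfg, cde, def, dfg

giving chain groups C_0 ≅ Z^7, C_1 ≅ Z^18, C_2 ≅ Z^12.

Boundary ∂_1: C_1 → C_0 maps an edge to its endpoints' difference, ∂[p,q] = q − p. For instance
  ∂be = e − b.
This gives a 7×18 integer matrix of rank 6; reducing to Smith normal form yields diagonal entries (1,1,1,1,1,1).

Boundary ∂_2: C_2 → C_1 acts by ∂[p,q,r] = [q,r] − [p,r] + [p,q]. For instance
  ∂bcd = cd − bd + bc,
  ∂bcg = cg − bg + bc.
As a 18×12 matrix over Z this has rank 12, with invariant factors (1,1,1,1,1,1,1,1,1,1,1,2).

Reading off H_k = ker ∂_k / im ∂_{k+1}:

  H_1: rank ker ∂_1 − rank ∂_2 = (18 − 6) − 12 = 0, and ∂_2 has invariant factor 2 > 1, so H_1 ≅ Z/2.

(K is a triangulation of the real projective plane RP^2.)

H_1 = Z/2.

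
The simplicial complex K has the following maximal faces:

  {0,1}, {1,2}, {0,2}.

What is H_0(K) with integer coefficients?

H_0 ≅ Z.

K has 3 vertices, 3 edges.
rank ∂_0 = 0, rank ∂_1 = 2 ⇒ b_0 = 3 − 0 − 2 = 1; all invariant factors of ∂_1 are 1 so no torsion. So H_0 ≅ Z.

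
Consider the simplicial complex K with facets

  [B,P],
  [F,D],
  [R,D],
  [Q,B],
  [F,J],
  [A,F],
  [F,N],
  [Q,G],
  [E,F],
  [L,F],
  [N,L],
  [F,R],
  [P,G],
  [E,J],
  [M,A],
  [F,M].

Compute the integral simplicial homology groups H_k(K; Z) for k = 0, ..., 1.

Order the vertices as A < B < D < E < F < G < J < L < M < N < P < Q < R. Listing each simplex with vertices in this order, K has dimension 1 with simplices:

  0-simplices (13): A, B, D, E, F, G, J, L, M, N, P, Q, R
  1-simplices (16): AF, AM, BP, BQ, DF, DR, EF, EJ, FJ, FL, FM, FN, FR, GP, GQ, LN

so the chain groups are C_0 ≅ Z^13, C_1 ≅ Z^16.

The boundary map ∂_1: C_1 → C_0 sends each edge [p,q] (with p < q) to q − p.
The resulting 13×16 matrix has rank 11, and its Smith normal form has invariant factors (1,1,1,1,1,1,1,1,1,1,1).

Now H_k = ker ∂_k / im ∂_{k+1}, so:

  H_0: rank C_0 − rank ∂_1 = 13 − 11 = 2, and the invariant factors of ∂_1 are all 1, so H_0 ≅ Z^2.
  H_1: rank ker ∂_1 − rank ∂_2 = (16 − 11) − 0 = 5, and there is no ∂_2, so H_1 ≅ Z^5.

(K is a triangulation of the disjoint union of the circle S^1 and a wedge of 4 circles.)

H_0 ≅ Z^2,  H_1 ≅ Z^5.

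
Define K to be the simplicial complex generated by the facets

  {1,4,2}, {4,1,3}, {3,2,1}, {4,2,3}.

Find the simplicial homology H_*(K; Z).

H_0 = Z,  H_1 = 0,  H_2 = Z.

Fix the vertex order 1 < 2 < 3 < 4 and write every simplex with vertices in increasing order. Then dim K = 2 and the simplices of K are:

  0-simplices (4): [1], [2], [3], [4]
  1-simplices (6): [1,2], [1,3], [1,4], [2,3], [2,4], [3,4]
  2-simplices (4): [1,2,3], [1,2,4], [1,3,4], [2,3,4]

so the chain groups are C_0 ≅ Z^4, C_1 ≅ Z^6, C_2 ≅ Z^4.

Boundary ∂_1: C_1 → C_0 sends each edge [p,q] (with p < q) to q − p. For instance
  ∂[1,3] = [3] − [1].
This gives a 4×6 integer matrix of rank 3; reducing to Smith normal form yields diagonal entries (1,1,1).

The boundary map ∂_2: C_2 → C_1 sends each 2-simplex [p,q,r] to [q,r] − [p,r] + [p,q]. For instance
  ∂[2,3,4] = [3,4] − [2,4] + [2,3],
  ∂[1,2,3] = [2,3] − [1,3] + [1,2].
The 6×4 boundary matrix has rank 3 and Smith normal form diag(1,1,1).

Now H_k = ker ∂_k / im ∂_{k+1}, so:

  H_0: rank C_0 − rank ∂_1 = 4 − 3 = 1, and the invariant factors of ∂_1 are all 1, so H_0 = Z.
  H_1: rank ker ∂_1 − rank ∂_2 = (6 − 3) − 3 = 0, and the invariant factors of ∂_2 are all 1, so H_1 = 0.
  H_2: rank ker ∂_2 − rank ∂_3 = (4 − 3) − 0 = 1, and there is no ∂_3, so H_2 = Z.

(K is a triangulation of the 2-sphere S^2.)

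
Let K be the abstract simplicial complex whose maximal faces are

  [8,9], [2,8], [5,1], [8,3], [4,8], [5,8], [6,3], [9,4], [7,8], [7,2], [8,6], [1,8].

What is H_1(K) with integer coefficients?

H_1 = Z^4.

K has 9 vertices, 12 edges.
rank ∂_1 = 8, rank ∂_2 = 0 ⇒ b_1 = 12 − 8 − 0 = 4. So H_1 ≅ Z^4.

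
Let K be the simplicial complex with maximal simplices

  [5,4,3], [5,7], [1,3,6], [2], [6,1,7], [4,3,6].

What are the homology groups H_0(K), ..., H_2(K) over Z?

We work with the vertex ordering 1 < 2 < 3 < 4 < 5 < 6 < 7. The simplices of K, each written with vertices in increasing order, are:

  0-simplices (7): [1], [2], [3], [4], [5], [6], [7]
  1-simplices (10): [1,3], [1,6], [1,7], [3,4], [3,5], [3,6], [4,5], [4,6], [5,7], [6,7]
  2-simplices (4): [1,3,6], [1,6,7], [3,4,5], [3,4,6]

so the chain groups are C_0 ≅ Z^7, C_1 ≅ Z^10, C_2 ≅ Z^4.

Boundary ∂_1: C_1 → C_0 sends each edge [p,q] (with p < q) to q − p. For instance
  ∂[6,7] = [7] − [6].
As a 7×10 matrix over Z this has rank 5, with invariant factors (1,1,1,1,1).

The boundary map ∂_2: C_2 → C_1 maps a triangle to the signed sum of its edges. For instance
  ∂[3,4,6] = [4,6] − [3,6] + [3,4],
  ∂[3,4,5] = [4,5] − [3,5] + [3,4].
This gives a 10×4 integer matrix of rank 4; reducing to Smith normal form yields diagonal entries (1,1,1,1).

Now H_k = ker ∂_k / im ∂_{k+1}, so:

  H_0: rank C_0 − rank ∂_1 = 7 − 5 = 2, and the invariant factors of ∂_1 are all 1, so H_0 = Z^2.
  H_1: rank ker ∂_1 − rank ∂_2 = (10 − 5) − 4 = 1, and the invariant factors of ∂_2 are all 1, so H_1 = Z.
  H_2: rank ker ∂_2 − rank ∂_3 = (4 − 4) − 0 = 0, and there is no ∂_3, so H_2 = 0.

H_0 = Z^2,  H_1 = Z,  H_2 = 0.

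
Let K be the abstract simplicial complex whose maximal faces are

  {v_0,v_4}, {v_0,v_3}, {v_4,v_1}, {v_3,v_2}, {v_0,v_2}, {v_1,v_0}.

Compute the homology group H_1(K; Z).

Take the total order v_0 < v_1 < v_2 < v_3 < v_4 on the vertex set. Then K (dimension 1) consists of the simplices:

  0-simplices (5): [v_0], [v_1], [v_2], [v_3], [v_4]
  1-simplices (6): [v_0,v_1], [v_0,v_2], [v_0,v_3], [v_0,v_4], [v_1,v_4], [v_2,v_3]

giving chain groups C_0 ≅ Z^5, C_1 ≅ Z^6.

The boundary map ∂_1: C_1 → C_0 maps an edge to its endpoints' difference, ∂[p,q] = q − p. For instance
  ∂[v_0,v_3] = [v_3] − [v_0].
The resulting 5×6 matrix has rank 4, and its Smith normal form has invariant factors (1,1,1,1).

Computing H_k = (kernel of ∂_k) / (image of ∂_{k+1}):

  H_1: rank ker ∂_1 − rank ∂_2 = (6 − 4) − 0 = 2, and there is no ∂_2, so H_1 ≅ Z^2.

H_1 ≅ Z^2.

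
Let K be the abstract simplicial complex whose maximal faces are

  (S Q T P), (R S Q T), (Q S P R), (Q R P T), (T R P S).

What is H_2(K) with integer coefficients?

H_2 = 0.

Take the total order P < Q < R < S < T on the vertex set. Then K (dimension 3) consists of the simplices:

  0-simplices (5): P, Q, R, S, T
  1-simplices (10): PQ, PR, PS, PT, QR, QS, QT, RS, RT, ST
  2-simplices (10): PQR, PQS, PQT, PRS, PRT, PST, QRS, QRT, QST, RST
  3-simplices (5): PQRS, PQRT, PQST, PRST, QRST

so the chain groups are C_0 ≅ Z^5, C_1 ≅ Z^10, C_2 ≅ Z^10, C_3 ≅ Z^5.

Boundary ∂_1: C_1 → C_0 maps an edge to its endpoints' difference, ∂[p,q] = q − p.
The resulting 5×10 matrix has rank 4, and its Smith normal form has invariant factors (1,1,1,1).

Boundary ∂_2: C_2 → C_1 maps a triangle to the signed sum of its edges. For instance
  ∂PQT = QT − PT + PQ,
  ∂PRS = RS − PS + PR.
The 10×10 boundary matrix has rank 6 and Smith normal form diag(1,1,1,1,1,1).

Boundary ∂_3: C_3 → C_2 sends each 3-simplex σ to the alternating sum Σ_i (−1)^i (σ with its i-th vertex removed). For instance
  ∂PQST = QST − PST + PQT − PQS,
  ∂PRST = RST − PST + PRT − PRS.
As a 10×5 matrix over Z this has rank 4, with invariant factors (1,1,1,1).

Computing H_k = (kernel of ∂_k) / (image of ∂_{k+1}):

  H_2: rank ker ∂_2 − rank ∂_3 = (10 − 6) − 4 = 0, and the invariant factors of ∂_3 are all 1, so H_2 = 0.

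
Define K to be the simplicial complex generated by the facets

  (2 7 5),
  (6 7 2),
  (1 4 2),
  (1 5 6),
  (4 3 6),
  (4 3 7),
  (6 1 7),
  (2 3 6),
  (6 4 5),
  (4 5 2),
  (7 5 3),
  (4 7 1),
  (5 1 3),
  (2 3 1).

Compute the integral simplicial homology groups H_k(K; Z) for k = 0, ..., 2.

Fix the vertex order 1 < 2 < 3 < 4 < 5 < 6 < 7 and write every simplex with vertices in increasing order. Then dim K = 2 and the simplices of K are:

  0-simplices (7): [1], [2], [3], [4], [5], [6], [7]
  1-simplices (21): [1,2], [1,3], [1,4], [1,5], [1,6], [1,7], [2,3], [2,4], [2,5], [2,6], [2,7], [3,4], [3,5], [3,6], [3,7], [4,5], [4,6], [4,7], [5,6], [5,7], [6,7]
  2-simplices (14): [1,2,3], [1,2,4], [1,3,5], [1,4,7], [1,5,6], [1,6,7], [2,3,6], [2,4,5], [2,5,7], [2,6,7], [3,4,6], [3,4,7], [3,5,7], [4,5,6]

so the chain groups are C_0 ≅ Z^7, C_1 ≅ Z^21, C_2 ≅ Z^14.

∂_1: C_1 → C_0 maps an edge to its endpoints' difference, ∂[p,q] = q − p. For instance
  ∂[2,7] = [7] − [2].
The 7×21 boundary matrix has rank 6 and Smith normal form diag(1,1,1,1,1,1).

∂_2: C_2 → C_1 maps a triangle to the signed sum of its edges. For instance
  ∂[3,4,7] = [4,7] − [3,7] + [3,4],
  ∂[2,4,5] = [4,5] − [2,5] + [2,4].
This gives a 21×14 integer matrix of rank 13; reducing to Smith normal form yields diagonal entries (1,1,1,1,1,1,1,1,1,1,1,1,1).

Now H_k = ker ∂_k / im ∂_{k+1}, so:

  H_0: rank C_0 − rank ∂_1 = 7 − 6 = 1, and the invariant factors of ∂_1 are all 1, so H_0 ≅ Z.
  H_1: rank ker ∂_1 − rank ∂_2 = (21 − 6) − 13 = 2, and the invariant factors of ∂_2 are all 1, so H_1 ≅ Z^2.
  H_2: rank ker ∂_2 − rank ∂_3 = (14 − 13) − 0 = 1, and there is no ∂_3, so H_2 ≅ Z.

(K is a triangulation of the torus T^2.)

H_0 = Z,  H_1 = Z^2,  H_2 = Z.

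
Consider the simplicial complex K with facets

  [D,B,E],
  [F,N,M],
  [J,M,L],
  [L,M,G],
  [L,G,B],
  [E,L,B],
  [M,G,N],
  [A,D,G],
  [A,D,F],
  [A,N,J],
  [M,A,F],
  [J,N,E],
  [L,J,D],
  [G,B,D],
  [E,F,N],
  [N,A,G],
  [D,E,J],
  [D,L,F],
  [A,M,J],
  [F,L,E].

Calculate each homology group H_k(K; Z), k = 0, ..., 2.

We work with the vertex ordering A < B < D < E < F < G < J < L < M < N. The simplices of K, each written with vertices in increasing order, are:

  0-simplices (10): A, B, D, E, F, G, J, L, M, N
  1-simplices (30): AD, AF, AG, AJ, AM, AN, BD, BE, BG, BL, DE, DF, DG, DJ, DL, EF, EJ, EL, EN, FL, FM, FN, GL, GM, GN, JL, JM, JN, LM, MN
  2-simplices (20): ADF, ADG, AFM, AGN, AJM, AJN, BDE, BDG, BEL, BGL, DEJ, DFL, DJL, EFL, EFN, EJN, FMN, GLM, GMN, JLM

Hence C_0 ≅ Z^10, C_1 ≅ Z^30, C_2 ≅ Z^20.

The boundary map ∂_1: C_1 → C_0 is given by ∂[p,q] = [q] − [p].
As a 10×30 matrix over Z this has rank 9, with invariant factors (1,1,1,1,1,1,1,1,1).

Boundary ∂_2: C_2 → C_1 maps a triangle to the signed sum of its edges. For instance
  ∂AGN = GN − AN + AG,
  ∂EJN = JN − EN + EJ.
The resulting 30×20 matrix has rank 20, and its Smith normal form has invariant factors (1,1,1,1,1,1,1,1,1,1,1,1,1,1,1,1,1,1,1,2).

Computing H_k = (kernel of ∂_k) / (image of ∂_{k+1}):

  H_0: rank C_0 − rank ∂_1 = 10 − 9 = 1, and the invariant factors of ∂_1 are all 1, so H_0 = Z.
  H_1: rank ker ∂_1 − rank ∂_2 = (30 − 9) − 20 = 1, and ∂_2 has invariant factor 2 > 1, so H_1 = Z ⊕ Z/2Z.
  H_2: rank ker ∂_2 − rank ∂_3 = (20 − 20) − 0 = 0, and there is no ∂_3, so H_2 = 0.

H_0 ≅ Z,  H_1 ≅ Z ⊕ Z/2Z,  H_2 = 0.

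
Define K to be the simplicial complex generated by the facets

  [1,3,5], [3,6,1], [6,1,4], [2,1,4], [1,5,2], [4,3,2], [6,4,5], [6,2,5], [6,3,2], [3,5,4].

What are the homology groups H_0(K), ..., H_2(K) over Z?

We work with the vertex ordering 1 < 2 < 3 < 4 < 5 < 6. The simplices of K, each written with vertices in increasing order, are:

  0-simplices (6): [1], [2], [3], [4], [5], [6]
  1-simplices (15): [1,2], [1,3], [1,4], [1,5], [1,6], [2,3], [2,4], [2,5], [2,6], [3,4], [3,5], [3,6], [4,5], [4,6], [5,6]
  2-simplices (10): [1,2,4], [1,2,5], [1,3,5], [1,3,6], [1,4,6], [2,3,4], [2,3,6], [2,5,6], [3,4,5], [4,5,6]

Hence C_0 ≅ Z^6, C_1 ≅ Z^15, C_2 ≅ Z^10.

Boundary ∂_1: C_1 → C_0 maps an edge to its endpoints' difference, ∂[p,q] = q − p. For instance
  ∂[1,3] = [3] − [1].
As a 6×15 matrix over Z this has rank 5, with invariant factors (1,1,1,1,1).

∂_2: C_2 → C_1 acts by ∂[p,q,r] = [q,r] − [p,r] + [p,q]. For instance
  ∂[4,5,6] = [5,6] − [4,6] + [4,5],
  ∂[1,2,4] = [2,4] − [1,4] + [1,2].
The 15×10 boundary matrix has rank 10 and Smith normal form diag(1,1,1,1,1,1,1,1,1,2).

Reading off H_k = ker ∂_k / im ∂_{k+1}:

  H_0: rank C_0 − rank ∂_1 = 6 − 5 = 1, and the invariant factors of ∂_1 are all 1, so H_0 ≅ Z.
  H_1: rank ker ∂_1 − rank ∂_2 = (15 − 5) − 10 = 0, and ∂_2 has invariant factor 2 > 1, so H_1 ≅ Z/2.
  H_2: rank ker ∂_2 − rank ∂_3 = (10 − 10) − 0 = 0, and there is no ∂_3, so H_2 ≅ 0.

As a check, the Euler characteristic is 6 − 15 + 10 = 1, which agrees with 1 − 0 + 0 = 1.

H_0 ≅ Z,  H_1 ≅ Z/2,  H_2 = 0.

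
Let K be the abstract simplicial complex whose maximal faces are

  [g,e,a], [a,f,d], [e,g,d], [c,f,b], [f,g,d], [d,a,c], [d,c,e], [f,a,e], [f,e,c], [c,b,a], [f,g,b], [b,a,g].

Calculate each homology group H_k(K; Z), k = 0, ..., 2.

Order the vertices as a < b < c < d < e < f < g. Listing each simplex with vertices in this order, K has dimension 2 with simplices:

  0-simplices (7): a, b, c, d, e, f, g
  1-simplices (18): ab, ac, ad, ae, af, ag, bc, bf, bg, cd, ce, cf, de, df, dg, ef, eg, fg
  2-simplices (12): abc, abg, acd, adf, aef, aeg, bcf, bfg, cde, cef, deg, dfg

so the chain groups are C_0 ≅ Z^7, C_1 ≅ Z^18, C_2 ≅ Z^12.

Boundary ∂_1: C_1 → C_0 maps an edge to its endpoints' difference, ∂[p,q] = q − p. For instance
  ∂bc = c − b.
As a 7×18 matrix over Z this has rank 6, with invariant factors (1,1,1,1,1,1).

The boundary map ∂_2: C_2 → C_1 maps a triangle to the signed sum of its edges. For instance
  ∂adf = df − af + ad,
  ∂deg = eg − dg + de.
The 18×12 boundary matrix has rank 12 and Smith normal form diag(1,1,1,1,1,1,1,1,1,1,1,2).

Now H_k = ker ∂_k / im ∂_{k+1}, so:

  H_0: rank C_0 − rank ∂_1 = 7 − 6 = 1, and the invariant factors of ∂_1 are all 1, so H_0 ≅ Z.
  H_1: rank ker ∂_1 − rank ∂_2 = (18 − 6) − 12 = 0, and ∂_2 has invariant factor 2 > 1, so H_1 ≅ Z/2.
  H_2: rank ker ∂_2 − rank ∂_3 = (12 − 12) − 0 = 0, and there is no ∂_3, so H_2 ≅ 0.

H_0 = Z,  H_1 = Z/2,  H_2 = 0.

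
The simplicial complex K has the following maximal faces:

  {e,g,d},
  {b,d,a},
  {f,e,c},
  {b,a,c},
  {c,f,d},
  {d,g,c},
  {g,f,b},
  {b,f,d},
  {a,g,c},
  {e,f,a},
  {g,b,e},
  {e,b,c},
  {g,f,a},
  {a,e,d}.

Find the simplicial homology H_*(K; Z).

H_0 ≅ Z,  H_1 ≅ Z^2,  H_2 ≅ Z.

We work with the vertex ordering a < b < c < d < e < f < g. The simplices of K, each written with vertices in increasing order, are:

  0-simplices (7): a, b, c, d, e, f, g
  1-simplices (21): ab, ac, ad, ae, af, ag, bc, bd, be, bf, bg, cd, ce, cf, cg, de, df, dg, ef, eg, fg
  2-simplices (14): abc, abd, acg, ade, aef, afg, bce, bdf, beg, bfg, cdf, cdg, cef, deg

Hence C_0 ≅ Z^7, C_1 ≅ Z^21, C_2 ≅ Z^14.

Boundary ∂_1: C_1 → C_0 is given by ∂[p,q] = [q] − [p].
As a 7×21 matrix over Z this has rank 6, with invariant factors (1,1,1,1,1,1).

The boundary map ∂_2: C_2 → C_1 sends each 2-simplex [p,q,r] to [q,r] − [p,r] + [p,q]. For instance
  ∂bfg = fg − bg + bf,
  ∂bce = ce − be + bc.
The 21×14 boundary matrix has rank 13 and Smith normal form diag(1,1,1,1,1,1,1,1,1,1,1,1,1).

Now H_k = ker ∂_k / im ∂_{k+1}, so:

  H_0: rank C_0 − rank ∂_1 = 7 − 6 = 1, and the invariant factors of ∂_1 are all 1, so H_0 = Z.
  H_1: rank ker ∂_1 − rank ∂_2 = (21 − 6) − 13 = 2, and the invariant factors of ∂_2 are all 1, so H_1 = Z^2.
  H_2: rank ker ∂_2 − rank ∂_3 = (14 − 13) − 0 = 1, and there is no ∂_3, so H_2 = Z.

As a check, the Euler characteristic is 7 − 21 + 14 = 0, which agrees with 1 − 2 + 1 = 0.
(K is a triangulation of the torus T^2.)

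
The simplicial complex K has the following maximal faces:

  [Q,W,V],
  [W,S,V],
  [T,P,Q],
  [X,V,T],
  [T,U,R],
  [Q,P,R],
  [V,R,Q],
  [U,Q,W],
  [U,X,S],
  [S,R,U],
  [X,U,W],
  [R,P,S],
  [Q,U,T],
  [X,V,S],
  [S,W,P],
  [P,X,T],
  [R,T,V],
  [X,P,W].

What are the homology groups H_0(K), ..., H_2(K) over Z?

K has 9 vertices, 27 edges, 18 triangles.
rank ∂_0 = 0, rank ∂_1 = 8 ⇒ b_0 = 9 − 0 − 8 = 1; all invariant factors of ∂_1 are 1 so no torsion. So H_0 ≅ Z.
rank ∂_1 = 8, rank ∂_2 = 18 ⇒ b_1 = 27 − 8 − 18 = 1; ∂_2 has invariant factor(s) [2] giving torsion. So H_1 ≅ Z × Z/2.
rank ∂_2 = 18, rank ∂_3 = 0 ⇒ b_2 = 18 − 18 − 0 = 0. So H_2 ≅ 0.

H_0 ≅ Z,  H_1 ≅ Z × Z/2,  H_2 = 0.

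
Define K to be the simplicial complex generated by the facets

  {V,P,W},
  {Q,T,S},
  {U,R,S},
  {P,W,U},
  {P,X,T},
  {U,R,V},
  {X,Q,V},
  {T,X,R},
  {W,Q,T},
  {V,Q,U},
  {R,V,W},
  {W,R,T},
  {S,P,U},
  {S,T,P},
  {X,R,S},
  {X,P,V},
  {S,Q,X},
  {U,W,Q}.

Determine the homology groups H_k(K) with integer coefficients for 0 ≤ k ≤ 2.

H_0 = Z,  H_1 = Z ⊕ Z/2Z,  H_2 = 0.

Fix the vertex order P < Q < R < S < T < U < V < W < X and write every simplex with vertices in increasing order. Then dim K = 2 and the simplices of K are:

  0-simplices (9): P, Q, R, S, T, U, V, W, X
  1-simplices (27): PS, PT, PU, PV, PW, PX, QS, QT, QU, QV, QW, QX, RS, RT, RU, RV, RW, RX, ST, SU, SX, TW, TX, UV, UW, VW, VX
  2-simplices (18): PST, PSU, PTX, PUW, PVW, PVX, QST, QSX, QTW, QUV, QUW, QVX, RSU, RSX, RTW, RTX, RUV, RVW

Hence C_0 ≅ Z^9, C_1 ≅ Z^27, C_2 ≅ Z^18.

∂_1: C_1 → C_0 sends each edge [p,q] (with p < q) to q − p. For instance
  ∂ST = T − S.
As a 9×27 matrix over Z this has rank 8, with invariant factors (1,1,1,1,1,1,1,1).

∂_2: C_2 → C_1 sends each 2-simplex [p,q,r] to [q,r] − [p,r] + [p,q]. For instance
  ∂RUV = UV − RV + RU,
  ∂PUW = UW − PW + PU.
The 27×18 boundary matrix has rank 18 and Smith normal form diag(1,1,1,1,1,1,1,1,1,1,1,1,1,1,1,1,1,2).

From H_k ≅ ker(∂_k) / im(∂_{k+1}) we obtain:

  H_0: rank C_0 − rank ∂_1 = 9 − 8 = 1, and the invariant factors of ∂_1 are all 1, so H_0 = Z.
  H_1: rank ker ∂_1 − rank ∂_2 = (27 − 8) − 18 = 1, and ∂_2 has invariant factor 2 > 1, so H_1 = Z ⊕ Z/2Z.
  H_2: rank ker ∂_2 − rank ∂_3 = (18 − 18) − 0 = 0, and there is no ∂_3, so H_2 = 0.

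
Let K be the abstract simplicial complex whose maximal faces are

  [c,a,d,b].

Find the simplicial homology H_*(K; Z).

H_0 ≅ Z,  H_1 = 0,  H_2 = 0,  H_3 = 0.

Take the total order a < b < c < d on the vertex set. Then K (dimension 3) consists of the simplices:

  0-simplices (4): a, b, c, d
  1-simplices (6): ab, ac, ad, bc, bd, cd
  2-simplices (4): abc, abd, acd, bcd
  3-simplices (1): abcd

so the chain groups are C_0 ≅ Z^4, C_1 ≅ Z^6, C_2 ≅ Z^4, C_3 ≅ Z^1.

Boundary ∂_1: C_1 → C_0 maps an edge to its endpoints' difference, ∂[p,q] = q − p.
As a 4×6 matrix over Z this has rank 3, with invariant factors (1,1,1).

Boundary ∂_2: C_2 → C_1 sends each 2-simplex [p,q,r] to [q,r] − [p,r] + [p,q]. For instance
  ∂acd = cd − ad + ac,
  ∂bcd = cd − bd + bc.
The 6×4 boundary matrix has rank 3 and Smith normal form diag(1,1,1).

Boundary ∂_3: C_3 → C_2 sends each 3-simplex σ to the alternating sum Σ_i (−1)^i (σ with its i-th vertex removed). For instance
  ∂abcd = bcd − acd + abd − abc.
This gives a 4×1 integer matrix of rank 1; reducing to Smith normal form yields diagonal entries (1).

Computing H_k = (kernel of ∂_k) / (image of ∂_{k+1}):

  H_0: rank C_0 − rank ∂_1 = 4 − 3 = 1, and the invariant factors of ∂_1 are all 1, so H_0 = Z.
  H_1: rank ker ∂_1 − rank ∂_2 = (6 − 3) − 3 = 0, and the invariant factors of ∂_2 are all 1, so H_1 = 0.
  H_2: rank ker ∂_2 − rank ∂_3 = (4 − 3) − 1 = 0, and the invariant factors of ∂_3 are all 1, so H_2 = 0.
  H_3: rank ker ∂_3 − rank ∂_4 = (1 − 1) − 0 = 0, and there is no ∂_4, so H_3 = 0.

As a check, the Euler characteristic is 4 − 6 + 4 − 1 = 1, which agrees with 1 − 0 + 0 − 0 = 1.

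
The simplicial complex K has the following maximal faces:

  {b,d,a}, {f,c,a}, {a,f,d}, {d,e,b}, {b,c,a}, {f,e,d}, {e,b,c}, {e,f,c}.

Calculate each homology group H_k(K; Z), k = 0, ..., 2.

H_0 = Z,  H_1 = 0,  H_2 = Z.

K has 6 vertices, 12 edges, 8 triangles.
rank ∂_0 = 0, rank ∂_1 = 5 ⇒ b_0 = 6 − 0 − 5 = 1; all invariant factors of ∂_1 are 1 so no torsion. So H_0 = Z.
rank ∂_1 = 5, rank ∂_2 = 7 ⇒ b_1 = 12 − 5 − 7 = 0; all invariant factors of ∂_2 are 1 so no torsion. So H_1 = 0.
rank ∂_2 = 7, rank ∂_3 = 0 ⇒ b_2 = 8 − 7 − 0 = 1. So H_2 = Z.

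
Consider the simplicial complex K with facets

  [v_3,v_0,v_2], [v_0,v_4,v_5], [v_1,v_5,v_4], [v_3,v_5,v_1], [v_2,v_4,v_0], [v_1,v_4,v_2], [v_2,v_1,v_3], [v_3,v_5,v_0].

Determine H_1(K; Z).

H_1 ≅ 0.

Take the total order v_0 < v_1 < v_2 < v_3 < v_4 < v_5 on the vertex set. Then K (dimension 2) consists of the simplices:

  0-simplices (6): [v_0], [v_1], [v_2], [v_3], [v_4], [v_5]
  1-simplices (12): [v_0,v_2], [v_0,v_3], [v_0,v_4], [v_0,v_5], [v_1,v_2], [v_1,v_3], [v_1,v_4], [v_1,v_5], [v_2,v_3], [v_2,v_4], [v_3,v_5], [v_4,v_5]
  2-simplices (8): [v_0,v_2,v_3], [v_0,v_2,v_4], [v_0,v_3,v_5], [v_0,v_4,v_5], [v_1,v_2,v_3], [v_1,v_2,v_4], [v_1,v_3,v_5], [v_1,v_4,v_5]

Hence C_0 ≅ Z^6, C_1 ≅ Z^12, C_2 ≅ Z^8.

Boundary ∂_1: C_1 → C_0 sends each edge [p,q] (with p < q) to q − p. For instance
  ∂[v_0,v_3] = [v_3] − [v_0].
The 6×12 boundary matrix has rank 5 and Smith normal form diag(1,1,1,1,1).

∂_2: C_2 → C_1 sends each 2-simplex [p,q,r] to [q,r] − [p,r] + [p,q]. For instance
  ∂[v_1,v_2,v_3] = [v_2,v_3] − [v_1,v_3] + [v_1,v_2],
  ∂[v_0,v_2,v_3] = [v_2,v_3] − [v_0,v_3] + [v_0,v_2].
The 12×8 boundary matrix has rank 7 and Smith normal form diag(1,1,1,1,1,1,1).

Reading off H_k = ker ∂_k / im ∂_{k+1}:

  H_1: rank ker ∂_1 − rank ∂_2 = (12 − 5) − 7 = 0, and the invariant factors of ∂_2 are all 1, so H_1 ≅ 0.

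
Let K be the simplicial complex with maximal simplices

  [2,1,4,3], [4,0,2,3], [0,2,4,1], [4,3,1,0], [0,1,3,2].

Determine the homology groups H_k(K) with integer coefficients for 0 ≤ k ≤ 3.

H_0 ≅ Z,  H_1 = 0,  H_2 = 0,  H_3 ≅ Z.

Order the vertices as 0 < 1 < 2 < 3 < 4. Listing each simplex with vertices in this order, K has dimension 3 with simplices:

  0-simplices (5): [0], [1], [2], [3], [4]
  1-simplices (10): [0,1], [0,2], [0,3], [0,4], [1,2], [1,3], [1,4], [2,3], [2,4], [3,4]
  2-simplices (10): [0,1,2], [0,1,3], [0,1,4], [0,2,3], [0,2,4], [0,3,4], [1,2,3], [1,2,4], [1,3,4], [2,3,4]
  3-simplices (5): [0,1,2,3], [0,1,2,4], [0,1,3,4], [0,2,3,4], [1,2,3,4]

so the chain groups are C_0 ≅ Z^5, C_1 ≅ Z^10, C_2 ≅ Z^10, C_3 ≅ Z^5.

Boundary ∂_1: C_1 → C_0 is given by ∂[p,q] = [q] − [p]. For instance
  ∂[0,3] = [3] − [0].
This gives a 5×10 integer matrix of rank 4; reducing to Smith normal form yields diagonal entries (1,1,1,1).

∂_2: C_2 → C_1 maps a triangle to the signed sum of its edges. For instance
  ∂[0,3,4] = [3,4] − [0,4] + [0,3],
  ∂[1,2,4] = [2,4] − [1,4] + [1,2].
The 10×10 boundary matrix has rank 6 and Smith normal form diag(1,1,1,1,1,1).

Boundary ∂_3: C_3 → C_2 sends each 3-simplex σ to the alternating sum Σ_i (−1)^i (σ with its i-th vertex removed). For instance
  ∂[0,1,2,3] = [1,2,3] − [0,2,3] + [0,1,3] − [0,1,2],
  ∂[0,1,3,4] = [1,3,4] − [0,3,4] + [0,1,4] − [0,1,3].
As a 10×5 matrix over Z this has rank 4, with invariant factors (1,1,1,1).

From H_k ≅ ker(∂_k) / im(∂_{k+1}) we obtain:

  H_0: rank C_0 − rank ∂_1 = 5 − 4 = 1, and the invariant factors of ∂_1 are all 1, so H_0 = Z.
  H_1: rank ker ∂_1 − rank ∂_2 = (10 − 4) − 6 = 0, and the invariant factors of ∂_2 are all 1, so H_1 = 0.
  H_2: rank ker ∂_2 − rank ∂_3 = (10 − 6) − 4 = 0, and the invariant factors of ∂_3 are all 1, so H_2 = 0.
  H_3: rank ker ∂_3 − rank ∂_4 = (5 − 4) − 0 = 1, and there is no ∂_4, so H_3 = Z.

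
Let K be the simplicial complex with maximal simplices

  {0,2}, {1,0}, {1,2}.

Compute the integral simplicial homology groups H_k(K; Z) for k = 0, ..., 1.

H_0 = Z,  H_1 = Z.

We work with the vertex ordering 0 < 1 < 2. The simplices of K, each written with vertices in increasing order, are:

  0-simplices (3): [0], [1], [2]
  1-simplices (3): [0,1], [0,2], [1,2]

Hence C_0 ≅ Z^3, C_1 ≅ Z^3.

The boundary map ∂_1: C_1 → C_0 is given by ∂[p,q] = [q] − [p]. For instance
  ∂[1,2] = [2] − [1].
The resulting 3×3 matrix has rank 2, and its Smith normal form has invariant factors (1,1).

Reading off H_k = ker ∂_k / im ∂_{k+1}:

  H_0: rank C_0 − rank ∂_1 = 3 − 2 = 1, and the invariant factors of ∂_1 are all 1, so H_0 = Z.
  H_1: rank ker ∂_1 − rank ∂_2 = (3 − 2) − 0 = 1, and there is no ∂_2, so H_1 = Z.

As a check, the Euler characteristic is 3 − 3 = 0, which agrees with 1 − 1 = 0.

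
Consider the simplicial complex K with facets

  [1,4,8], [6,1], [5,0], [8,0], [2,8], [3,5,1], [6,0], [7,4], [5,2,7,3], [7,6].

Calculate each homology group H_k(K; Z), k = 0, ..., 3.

H_0 = Z,  H_1 = Z^5,  H_2 = 0,  H_3 = 0.

Fix the vertex order 0 < 1 < 2 < 3 < 4 < 5 < 6 < 7 < 8 and write every simplex with vertices in increasing order. Then dim K = 3 and the simplices of K are:

  0-simplices (9): [0], [1], [2], [3], [4], [5], [6], [7], [8]
  1-simplices (18): [0,5], [0,6], [0,8], [1,3], [1,4], [1,5], [1,6], [1,8], [2,3], [2,5], [2,7], [2,8], [3,5], [3,7], [4,7], [4,8], [5,7], [6,7]
  2-simplices (6): [1,3,5], [1,4,8], [2,3,5], [2,3,7], [2,5,7], [3,5,7]
  3-simplices (1): [2,3,5,7]

giving chain groups C_0 ≅ Z^9, C_1 ≅ Z^18, C_2 ≅ Z^6, C_3 ≅ Z^1.

The boundary map ∂_1: C_1 → C_0 is given by ∂[p,q] = [q] − [p]. For instance
  ∂[4,7] = [7] − [4].
As a 9×18 matrix over Z this has rank 8, with invariant factors (1,1,1,1,1,1,1,1).

The boundary map ∂_2: C_2 → C_1 maps a triangle to the signed sum of its edges. For instance
  ∂[1,3,5] = [3,5] − [1,5] + [1,3],
  ∂[2,5,7] = [5,7] − [2,7] + [2,5].
This gives a 18×6 integer matrix of rank 5; reducing to Smith normal form yields diagonal entries (1,1,1,1,1).

∂_3: C_3 → C_2 sends each 3-simplex σ to the alternating sum Σ_i (−1)^i (σ with its i-th vertex removed). For instance
  ∂[2,3,5,7] = [3,5,7] − [2,5,7] + [2,3,7] − [2,3,5].
The 6×1 boundary matrix has rank 1 and Smith normal form diag(1).

Computing H_k = (kernel of ∂_k) / (image of ∂_{k+1}):

  H_0: rank C_0 − rank ∂_1 = 9 − 8 = 1, and the invariant factors of ∂_1 are all 1, so H_0 ≅ Z.
  H_1: rank ker ∂_1 − rank ∂_2 = (18 − 8) − 5 = 5, and the invariant factors of ∂_2 are all 1, so H_1 ≅ Z^5.
  H_2: rank ker ∂_2 − rank ∂_3 = (6 − 5) − 1 = 0, and the invariant factors of ∂_3 are all 1, so H_2 ≅ 0.
  H_3: rank ker ∂_3 − rank ∂_4 = (1 − 1) − 0 = 0, and there is no ∂_4, so H_3 ≅ 0.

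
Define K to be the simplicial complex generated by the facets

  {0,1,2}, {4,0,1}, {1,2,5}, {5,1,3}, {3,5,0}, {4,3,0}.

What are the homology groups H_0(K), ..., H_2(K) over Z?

K has 6 vertices, 12 edges, 6 triangles.
rank ∂_0 = 0, rank ∂_1 = 5 ⇒ b_0 = 6 − 0 − 5 = 1; all invariant factors of ∂_1 are 1 so no torsion. So H_0 ≅ Z.
rank ∂_1 = 5, rank ∂_2 = 6 ⇒ b_1 = 12 − 5 − 6 = 1; all invariant factors of ∂_2 are 1 so no torsion. So H_1 ≅ Z.
rank ∂_2 = 6, rank ∂_3 = 0 ⇒ b_2 = 6 − 6 − 0 = 0. So H_2 ≅ 0.

H_0 ≅ Z,  H_1 ≅ Z,  H_2 = 0.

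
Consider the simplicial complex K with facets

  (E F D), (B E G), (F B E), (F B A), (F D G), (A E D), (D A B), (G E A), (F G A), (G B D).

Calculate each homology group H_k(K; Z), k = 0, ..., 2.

H_0 = Z,  H_1 = Z/2,  H_2 = 0.

Take the total order A < B < D < E < F < G on the vertex set. Then K (dimension 2) consists of the simplices:

  0-simplices (6): A, B, D, E, F, G
  1-simplices (15): AB, AD, AE, AF, AG, BD, BE, BF, BG, DE, DF, DG, EF, EG, FG
  2-simplices (10): ABD, ABF, ADE, AEG, AFG, BDG, BEF, BEG, DEF, DFG

so the chain groups are C_0 ≅ Z^6, C_1 ≅ Z^15, C_2 ≅ Z^10.

Boundary ∂_1: C_1 → C_0 maps an edge to its endpoints' difference, ∂[p,q] = q − p.
The 6×15 boundary matrix has rank 5 and Smith normal form diag(1,1,1,1,1).

The boundary map ∂_2: C_2 → C_1 sends each 2-simplex [p,q,r] to [q,r] − [p,r] + [p,q]. For instance
  ∂AFG = FG − AG + AF,
  ∂BDG = DG − BG + BD.
The 15×10 boundary matrix has rank 10 and Smith normal form diag(1,1,1,1,1,1,1,1,1,2).

From H_k ≅ ker(∂_k) / im(∂_{k+1}) we obtain:

  H_0: rank C_0 − rank ∂_1 = 6 − 5 = 1, and the invariant factors of ∂_1 are all 1, so H_0 = Z.
  H_1: rank ker ∂_1 − rank ∂_2 = (15 − 5) − 10 = 0, and ∂_2 has invariant factor 2 > 1, so H_1 = Z/2.
  H_2: rank ker ∂_2 − rank ∂_3 = (10 − 10) − 0 = 0, and there is no ∂_3, so H_2 = 0.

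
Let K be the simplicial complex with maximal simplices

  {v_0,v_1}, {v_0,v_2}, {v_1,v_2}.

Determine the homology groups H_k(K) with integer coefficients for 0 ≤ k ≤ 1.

Order the vertices as v_0 < v_1 < v_2. Listing each simplex with vertices in this order, K has dimension 1 with simplices:

  0-simplices (3): [v_0], [v_1], [v_2]
  1-simplices (3): [v_0,v_1], [v_0,v_2], [v_1,v_2]

giving chain groups C_0 ≅ Z^3, C_1 ≅ Z^3.

Boundary ∂_1: C_1 → C_0 sends each edge [p,q] (with p < q) to q − p.
The resulting 3×3 matrix has rank 2, and its Smith normal form has invariant factors (1,1).

Now H_k = ker ∂_k / im ∂_{k+1}, so:

  H_0: rank C_0 − rank ∂_1 = 3 − 2 = 1, and the invariant factors of ∂_1 are all 1, so H_0 = Z.
  H_1: rank ker ∂_1 − rank ∂_2 = (3 − 2) − 0 = 1, and there is no ∂_2, so H_1 = Z.

As a check, the Euler characteristic is 3 − 3 = 0, which agrees with 1 − 1 = 0.

H_0 = Z,  H_1 = Z.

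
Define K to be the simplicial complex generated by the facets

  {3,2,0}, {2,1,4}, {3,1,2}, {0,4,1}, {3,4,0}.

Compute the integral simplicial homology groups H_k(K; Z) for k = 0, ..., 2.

K has 5 vertices, 10 edges, 5 triangles.
rank ∂_0 = 0, rank ∂_1 = 4 ⇒ b_0 = 5 − 0 − 4 = 1; all invariant factors of ∂_1 are 1 so no torsion. So H_0 = Z.
rank ∂_1 = 4, rank ∂_2 = 5 ⇒ b_1 = 10 − 4 − 5 = 1; all invariant factors of ∂_2 are 1 so no torsion. So H_1 = Z.
rank ∂_2 = 5, rank ∂_3 = 0 ⇒ b_2 = 5 − 5 − 0 = 0. So H_2 = 0.

H_0 = Z,  H_1 = Z,  H_2 = 0.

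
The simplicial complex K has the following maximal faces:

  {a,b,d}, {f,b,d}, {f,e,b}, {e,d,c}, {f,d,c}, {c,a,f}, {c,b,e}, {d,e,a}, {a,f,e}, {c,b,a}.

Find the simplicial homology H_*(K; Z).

Fix the vertex order a < b < c < d < e < f and write every simplex with vertices in increasing order. Then dim K = 2 and the simplices of K are:

  0-simplices (6): a, b, c, d, e, f
  1-simplices (15): ab, ac, ad, ae, af, bc, bd, be, bf, cd, ce, cf, de, df, ef
  2-simplices (10): abc, abd, acf, ade, aef, bce, bdf, bef, cde, cdf

Hence C_0 ≅ Z^6, C_1 ≅ Z^15, C_2 ≅ Z^10.

The boundary map ∂_1: C_1 → C_0 maps an edge to its endpoints' difference, ∂[p,q] = q − p.
As a 6×15 matrix over Z this has rank 5, with invariant factors (1,1,1,1,1).

The boundary map ∂_2: C_2 → C_1 sends each 2-simplex [p,q,r] to [q,r] − [p,r] + [p,q]. For instance
  ∂cde = de − ce + cd,
  ∂abc = bc − ac + ab.
The resulting 15×10 matrix has rank 10, and its Smith normal form has invariant factors (1,1,1,1,1,1,1,1,1,2).

From H_k ≅ ker(∂_k) / im(∂_{k+1}) we obtain:

  H_0: rank C_0 − rank ∂_1 = 6 − 5 = 1, and the invariant factors of ∂_1 are all 1, so H_0 = Z.
  H_1: rank ker ∂_1 − rank ∂_2 = (15 − 5) − 10 = 0, and ∂_2 has invariant factor 2 > 1, so H_1 = Z/2Z.
  H_2: rank ker ∂_2 − rank ∂_3 = (10 − 10) − 0 = 0, and there is no ∂_3, so H_2 = 0.

(K is a triangulation of the real projective plane RP^2.)

H_0 = Z,  H_1 = Z/2Z,  H_2 = 0.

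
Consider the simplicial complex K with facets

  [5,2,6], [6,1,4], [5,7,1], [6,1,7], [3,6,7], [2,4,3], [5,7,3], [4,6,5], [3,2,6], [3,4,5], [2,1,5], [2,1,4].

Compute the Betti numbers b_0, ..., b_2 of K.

Take the total order 1 < 2 < 3 < 4 < 5 < 6 < 7 on the vertex set. Then K (dimension 2) consists of the simplices:

  0-simplices (7): [1], [2], [3], [4], [5], [6], [7]
  1-simplices (18): [1,2], [1,4], [1,5], [1,6], [1,7], [2,3], [2,4], [2,5], [2,6], [3,4], [3,5], [3,6], [3,7], [4,5], [4,6], [5,6], [5,7], [6,7]
  2-simplices (12): [1,2,4], [1,2,5], [1,4,6], [1,5,7], [1,6,7], [2,3,4], [2,3,6], [2,5,6], [3,4,5], [3,5,7], [3,6,7], [4,5,6]

giving chain groups C_0 ≅ Z^7, C_1 ≅ Z^18, C_2 ≅ Z^12.

∂_1: C_1 → C_0 is given by ∂[p,q] = [q] − [p]. For instance
  ∂[3,5] = [5] − [3].
The resulting 7×18 matrix has rank 6, and its Smith normal form has invariant factors (1,1,1,1,1,1).

Boundary ∂_2: C_2 → C_1 maps a triangle to the signed sum of its edges. For instance
  ∂[3,4,5] = [4,5] − [3,5] + [3,4],
  ∂[1,4,6] = [4,6] − [1,6] + [1,4].
As a 18×12 matrix over Z this has rank 12, with invariant factors (1,1,1,1,1,1,1,1,1,1,1,2).

Reading off H_k = ker ∂_k / im ∂_{k+1}:

  H_0: rank C_0 − rank ∂_1 = 7 − 6 = 1, and the invariant factors of ∂_1 are all 1, so H_0 = Z.
  H_1: rank ker ∂_1 − rank ∂_2 = (18 − 6) − 12 = 0, and ∂_2 has invariant factor 2 > 1, so H_1 = Z/2.
  H_2: rank ker ∂_2 − rank ∂_3 = (12 − 12) − 0 = 0, and there is no ∂_3, so H_2 = 0.

Hence the Betti numbers are b_0 = 1, b_1 = 0, b_2 = 0.

b_0 = 1, b_1 = 0, b_2 = 0.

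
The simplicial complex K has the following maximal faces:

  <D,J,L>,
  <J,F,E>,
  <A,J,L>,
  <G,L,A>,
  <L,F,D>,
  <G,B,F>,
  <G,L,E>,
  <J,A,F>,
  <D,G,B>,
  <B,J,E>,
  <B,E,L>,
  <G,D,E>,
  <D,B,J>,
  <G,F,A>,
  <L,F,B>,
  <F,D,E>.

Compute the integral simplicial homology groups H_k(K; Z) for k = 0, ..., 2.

Take the total order A < B < D < E < F < G < J < L on the vertex set. Then K (dimension 2) consists of the simplices:

  0-simplices (8): A, B, D, E, F, G, J, L
  1-simplices (24): AF, AG, AJ, AL, BD, BE, BF, BG, BJ, BL, DE, DF, DG, DJ, DL, EF, EG, EJ, EL, FG, FJ, FL, GL, JL
  2-simplices (16): AFG, AFJ, AGL, AJL, BDG, BDJ, BEJ, BEL, BFG, BFL, DEF, DEG, DFL, DJL, EFJ, EGL

Hence C_0 ≅ Z^8, C_1 ≅ Z^24, C_2 ≅ Z^16.

The boundary map ∂_1: C_1 → C_0 maps an edge to its endpoints' difference, ∂[p,q] = q − p. For instance
  ∂BD = D − B.
As a 8×24 matrix over Z this has rank 7, with invariant factors (1,1,1,1,1,1,1).

The boundary map ∂_2: C_2 → C_1 maps a triangle to the signed sum of its edges. For instance
  ∂AFG = FG − AG + AF,
  ∂BDG = DG − BG + BD.
The resulting 24×16 matrix has rank 15, and its Smith normal form has invariant factors (1,1,1,1,1,1,1,1,1,1,1,1,1,1,1).

Now H_k = ker ∂_k / im ∂_{k+1}, so:

  H_0: rank C_0 − rank ∂_1 = 8 − 7 = 1, and the invariant factors of ∂_1 are all 1, so H_0 = Z.
  H_1: rank ker ∂_1 − rank ∂_2 = (24 − 7) − 15 = 2, and the invariant factors of ∂_2 are all 1, so H_1 = Z^2.
  H_2: rank ker ∂_2 − rank ∂_3 = (16 − 15) − 0 = 1, and there is no ∂_3, so H_2 = Z.

As a check, the Euler characteristic is 8 − 24 + 16 = 0, which agrees with 1 − 2 + 1 = 0.

H_0 = Z,  H_1 = Z^2,  H_2 = Z.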